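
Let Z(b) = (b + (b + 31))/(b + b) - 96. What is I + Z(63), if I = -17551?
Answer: -2223365/126 ≈ -17646.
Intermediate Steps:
Z(b) = -96 + (31 + 2*b)/(2*b) (Z(b) = (b + (31 + b))/((2*b)) - 96 = (31 + 2*b)*(1/(2*b)) - 96 = (31 + 2*b)/(2*b) - 96 = -96 + (31 + 2*b)/(2*b))
I + Z(63) = -17551 + (-95 + (31/2)/63) = -17551 + (-95 + (31/2)*(1/63)) = -17551 + (-95 + 31/126) = -17551 - 11939/126 = -2223365/126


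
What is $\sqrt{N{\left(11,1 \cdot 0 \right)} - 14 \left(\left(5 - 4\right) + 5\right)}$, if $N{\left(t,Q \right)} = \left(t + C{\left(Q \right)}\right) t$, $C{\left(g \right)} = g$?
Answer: $\sqrt{37} \approx 6.0828$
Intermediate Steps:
$N{\left(t,Q \right)} = t \left(Q + t\right)$ ($N{\left(t,Q \right)} = \left(t + Q\right) t = \left(Q + t\right) t = t \left(Q + t\right)$)
$\sqrt{N{\left(11,1 \cdot 0 \right)} - 14 \left(\left(5 - 4\right) + 5\right)} = \sqrt{11 \left(1 \cdot 0 + 11\right) - 14 \left(\left(5 - 4\right) + 5\right)} = \sqrt{11 \left(0 + 11\right) - 14 \left(1 + 5\right)} = \sqrt{11 \cdot 11 - 84} = \sqrt{121 - 84} = \sqrt{37}$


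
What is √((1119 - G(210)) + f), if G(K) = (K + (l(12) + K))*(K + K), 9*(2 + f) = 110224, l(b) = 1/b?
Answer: I*√1467638/3 ≈ 403.82*I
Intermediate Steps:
f = 110206/9 (f = -2 + (⅑)*110224 = -2 + 110224/9 = 110206/9 ≈ 12245.)
G(K) = 2*K*(1/12 + 2*K) (G(K) = (K + (1/12 + K))*(K + K) = (K + (1/12 + K))*(2*K) = (1/12 + 2*K)*(2*K) = 2*K*(1/12 + 2*K))
√((1119 - G(210)) + f) = √((1119 - 210*(1 + 24*210)/6) + 110206/9) = √((1119 - 210*(1 + 5040)/6) + 110206/9) = √((1119 - 210*5041/6) + 110206/9) = √((1119 - 1*176435) + 110206/9) = √((1119 - 176435) + 110206/9) = √(-175316 + 110206/9) = √(-1467638/9) = I*√1467638/3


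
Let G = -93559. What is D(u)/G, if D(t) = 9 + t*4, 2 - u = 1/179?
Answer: -3039/16747061 ≈ -0.00018146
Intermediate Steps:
u = 357/179 (u = 2 - 1/179 = 357/179 ≈ 1.9944)
D(t) = 9 + 4*t
D(u)/G = (9 + 4*(357/179))/(-93559) = (9 + 1428/179)*(-1/93559) = (3039/179)*(-1/93559) = -3039/16747061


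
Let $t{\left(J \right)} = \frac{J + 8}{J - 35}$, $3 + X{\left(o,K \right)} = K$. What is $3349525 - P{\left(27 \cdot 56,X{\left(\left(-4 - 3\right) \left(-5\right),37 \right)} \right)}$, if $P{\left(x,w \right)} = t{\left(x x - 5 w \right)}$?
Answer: $\frac{7656807542993}{2285939} \approx 3.3495 \cdot 10^{6}$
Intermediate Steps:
$X{\left(o,K \right)} = -3 + K$
$t{\left(J \right)} = \frac{8 + J}{-35 + J}$
$P{\left(x,w \right)} = \frac{8 + x^{2} - 5 w}{-35 + x^{2} - 5 w}$ ($P{\left(x,w \right)} = \frac{8 - \left(5 w - x x\right)}{-35 - \left(5 w - x x\right)} = \frac{8 - \left(- x^{2} + 5 w\right)}{-35 - \left(- x^{2} + 5 w\right)} = \frac{8 + x^{2} - 5 w}{-35 + x^{2} - 5 w}$)
$3349525 - P{\left(27 \cdot 56,X{\left(\left(-4 - 3\right) \left(-5\right),37 \right)} \right)} = 3349525 - \frac{-8 - \left(27 \cdot 56\right)^{2} + 5 \left(-3 + 37\right)}{35 - \left(27 \cdot 56\right)^{2} + 5 \left(-3 + 37\right)} = 3349525 - \frac{-8 - 1512^{2} + 5 \cdot 34}{35 - 1512^{2} + 5 \cdot 34} = 3349525 - \frac{-8 - 2286144 + 170}{35 - 2286144 + 170} = 3349525 - \frac{1}{-2285939} \left(-2285982\right) = 3349525 - \left(- \frac{1}{2285939}\right) \left(-2285982\right) = 3349525 - \frac{2285982}{2285939} = \frac{7656807542993}{2285939}$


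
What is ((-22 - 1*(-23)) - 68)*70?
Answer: -4690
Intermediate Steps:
((-22 - 1*(-23)) - 68)*70 = ((-22 + 23) - 68)*70 = (1 - 68)*70 = -67*70 = -4690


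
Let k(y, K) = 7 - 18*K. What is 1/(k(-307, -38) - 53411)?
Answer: -1/52720 ≈ -1.8968e-5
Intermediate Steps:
k(y, K) = 7 - 18*K
1/(k(-307, -38) - 53411) = 1/((7 - 18*(-38)) - 53411) = 1/((7 + 684) - 53411) = 1/(691 - 53411) = 1/(-52720) = -1/52720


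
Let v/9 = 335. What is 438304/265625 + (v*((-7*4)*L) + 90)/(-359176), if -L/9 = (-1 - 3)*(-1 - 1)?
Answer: -42856709669/2806062500 ≈ -15.273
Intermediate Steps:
v = 3015 (v = 9*335 = 3015)
L = -72 (L = -9*(-1 - 3)*(-1 - 1) = -(-36)*(-2) = -9*8 = -72)
438304/265625 + (v*((-7*4)*L) + 90)/(-359176) = 438304/265625 + (3015*(-7*4*(-72)) + 90)/(-359176) = 438304*(1/265625) + (3015*(-28*(-72)) + 90)*(-1/359176) = 438304/265625 + (3015*2016 + 90)*(-1/359176) = 438304/265625 + (6078240 + 90)*(-1/359176) = 438304/265625 + 6078330*(-1/359176) = 438304/265625 - 3039165/179588 = -42856709669/2806062500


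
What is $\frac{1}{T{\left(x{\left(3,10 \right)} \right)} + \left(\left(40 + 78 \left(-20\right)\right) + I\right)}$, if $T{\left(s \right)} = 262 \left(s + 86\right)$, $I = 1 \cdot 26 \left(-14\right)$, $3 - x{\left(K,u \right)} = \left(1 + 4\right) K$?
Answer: $\frac{1}{17504} \approx 5.713 \cdot 10^{-5}$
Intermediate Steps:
$x{\left(K,u \right)} = 3 - 5 K$ ($x{\left(K,u \right)} = 3 - \left(1 + 4\right) K = 3 - 5 K$)
$I = -364$ ($I = 26 \left(-14\right) = -364$)
$T{\left(s \right)} = 22532 + 262 s$ ($T{\left(s \right)} = 262 \left(86 + s\right) = 22532 + 262 s$)
$\frac{1}{T{\left(x{\left(3,10 \right)} \right)} + \left(\left(40 + 78 \left(-20\right)\right) + I\right)} = \frac{1}{\left(22532 + 262 \left(3 - 15\right)\right) + \left(\left(40 + 78 \left(-20\right)\right) - 364\right)} = \frac{1}{\left(22532 + 262 \left(3 - 15\right)\right) + \left(\left(40 - 1560\right) - 364\right)} = \frac{1}{\left(22532 + 262 \left(-12\right)\right) - 1884} = \frac{1}{\left(22532 - 3144\right) - 1884} = \frac{1}{19388 - 1884} = \frac{1}{17504}$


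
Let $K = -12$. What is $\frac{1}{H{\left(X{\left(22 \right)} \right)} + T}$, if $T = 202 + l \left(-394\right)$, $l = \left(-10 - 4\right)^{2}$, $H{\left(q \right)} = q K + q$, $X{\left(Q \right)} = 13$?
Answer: $- \frac{1}{77165} \approx -1.2959 \cdot 10^{-5}$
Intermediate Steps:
$H{\left(q \right)} = - 11 q$ ($H{\left(q \right)} = q \left(-12\right) + q = - 12 q + q = - 11 q$)
$l = 196$ ($l = \left(-14\right)^{2} = 196$)
$T = -77022$ ($T = 202 + 196 \left(-394\right) = 202 - 77224 = -77022$)
$\frac{1}{H{\left(X{\left(22 \right)} \right)} + T} = \frac{1}{\left(-11\right) 13 - 77022} = \frac{1}{-143 - 77022} = \frac{1}{-77165} = - \frac{1}{77165}$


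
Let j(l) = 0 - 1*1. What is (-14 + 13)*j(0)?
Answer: 1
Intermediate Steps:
j(l) = -1 (j(l) = 0 - 1 = -1)
(-14 + 13)*j(0) = (-14 + 13)*(-1) = -1*(-1) = 1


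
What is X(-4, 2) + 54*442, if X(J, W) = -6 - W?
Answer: 23860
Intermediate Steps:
X(-4, 2) + 54*442 = (-6 - 1*2) + 54*442 = (-6 - 2) + 23868 = -8 + 23868 = 23860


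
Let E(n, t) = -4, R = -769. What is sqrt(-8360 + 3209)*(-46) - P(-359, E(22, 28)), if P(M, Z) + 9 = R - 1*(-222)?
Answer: 556 - 46*I*sqrt(5151) ≈ 556.0 - 3301.4*I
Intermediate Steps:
P(M, Z) = -556 (P(M, Z) = -9 + (-769 - 1*(-222)) = -9 + (-769 + 222) = -9 - 547 = -556)
sqrt(-8360 + 3209)*(-46) - P(-359, E(22, 28)) = sqrt(-8360 + 3209)*(-46) - 1*(-556) = sqrt(-5151)*(-46) + 556 = (I*sqrt(5151))*(-46) + 556 = -46*I*sqrt(5151) + 556 = 556 - 46*I*sqrt(5151)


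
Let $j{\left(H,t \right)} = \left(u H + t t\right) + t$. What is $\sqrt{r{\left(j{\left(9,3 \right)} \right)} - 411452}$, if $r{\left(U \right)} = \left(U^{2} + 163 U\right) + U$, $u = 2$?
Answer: $8 i \sqrt{6338} \approx 636.89 i$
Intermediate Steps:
$j{\left(H,t \right)} = t + t^{2} + 2 H$ ($j{\left(H,t \right)} = \left(2 H + t t\right) + t = \left(2 H + t^{2}\right) + t = \left(t^{2} + 2 H\right) + t = t + t^{2} + 2 H$)
$r{\left(U \right)} = U^{2} + 164 U$
$\sqrt{r{\left(j{\left(9,3 \right)} \right)} - 411452} = \sqrt{\left(3 + 3^{2} + 2 \cdot 9\right) \left(164 + \left(3 + 3^{2} + 2 \cdot 9\right)\right) - 411452} = \sqrt{\left(3 + 9 + 18\right) \left(164 + \left(3 + 9 + 18\right)\right) - 411452} = \sqrt{30 \left(164 + 30\right) - 411452} = \sqrt{30 \cdot 194 - 411452} = \sqrt{5820 - 411452} = \sqrt{-405632} = 8 i \sqrt{6338}$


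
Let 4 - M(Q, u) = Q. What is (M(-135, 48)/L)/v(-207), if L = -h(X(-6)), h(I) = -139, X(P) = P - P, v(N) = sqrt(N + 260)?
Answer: sqrt(53)/53 ≈ 0.13736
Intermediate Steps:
M(Q, u) = 4 - Q
v(N) = sqrt(260 + N)
X(P) = 0
L = 139 (L = -1*(-139) = 139)
(M(-135, 48)/L)/v(-207) = ((4 - 1*(-135))/139)/(sqrt(260 - 207)) = ((4 + 135)*(1/139))/(sqrt(53)) = (139*(1/139))*(sqrt(53)/53) = 1*(sqrt(53)/53) = sqrt(53)/53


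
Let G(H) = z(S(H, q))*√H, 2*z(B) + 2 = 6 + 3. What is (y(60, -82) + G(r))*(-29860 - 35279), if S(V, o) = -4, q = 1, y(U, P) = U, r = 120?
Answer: -3908340 - 455973*√30 ≈ -6.4058e+6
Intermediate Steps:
z(B) = 7/2 (z(B) = -1 + (6 + 3)/2 = -1 + (½)*9 = -1 + 9/2 = 7/2)
G(H) = 7*√H/2
(y(60, -82) + G(r))*(-29860 - 35279) = (60 + 7*√120/2)*(-29860 - 35279) = (60 + 7*(2*√30)/2)*(-65139) = (60 + 7*√30)*(-65139) = -3908340 - 455973*√30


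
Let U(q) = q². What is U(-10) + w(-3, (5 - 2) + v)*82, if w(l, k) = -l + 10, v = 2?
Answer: 1166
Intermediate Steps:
w(l, k) = 10 - l
U(-10) + w(-3, (5 - 2) + v)*82 = (-10)² + (10 - 1*(-3))*82 = 100 + (10 + 3)*82 = 100 + 13*82 = 100 + 1066 = 1166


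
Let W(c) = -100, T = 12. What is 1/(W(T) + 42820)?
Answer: 1/42720 ≈ 2.3408e-5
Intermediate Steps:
1/(W(T) + 42820) = 1/(-100 + 42820) = 1/42720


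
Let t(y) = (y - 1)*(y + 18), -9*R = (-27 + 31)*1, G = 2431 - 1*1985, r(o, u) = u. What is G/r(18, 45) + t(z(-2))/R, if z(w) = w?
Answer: 5306/45 ≈ 117.91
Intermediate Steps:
G = 446 (G = 2431 - 1985 = 446)
R = -4/9 (R = -(-27 + 31)/9 = -4/9 ≈ -0.44444)
t(y) = (-1 + y)*(18 + y)
G/r(18, 45) + t(z(-2))/R = 446/45 + (-18 + (-2)**2 + 17*(-2))/(-4/9) = 446*(1/45) + (-18 + 4 - 34)*(-9/4) = 446/45 - 48*(-9/4) = 446/45 + 108 = 5306/45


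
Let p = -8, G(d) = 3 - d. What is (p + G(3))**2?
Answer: 64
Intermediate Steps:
(p + G(3))**2 = (-8 + (3 - 1*3))**2 = (-8 + (3 - 3))**2 = (-8 + 0)**2 = (-8)**2 = 64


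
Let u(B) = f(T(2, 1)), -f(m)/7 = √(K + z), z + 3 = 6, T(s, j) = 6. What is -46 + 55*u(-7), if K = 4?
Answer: -46 - 385*√7 ≈ -1064.6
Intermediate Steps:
z = 3 (z = -3 + 6 = 3)
f(m) = -7*√7 (f(m) = -7*√(4 + 3) = -7*√7)
u(B) = -7*√7
-46 + 55*u(-7) = -46 + 55*(-7*√7) = -46 - 385*√7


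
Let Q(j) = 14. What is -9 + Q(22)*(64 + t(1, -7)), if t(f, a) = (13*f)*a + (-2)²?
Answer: -331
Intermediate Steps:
t(f, a) = 4 + 13*a*f (t(f, a) = 13*a*f + 4 = 4 + 13*a*f)
-9 + Q(22)*(64 + t(1, -7)) = -9 + 14*(64 + (4 + 13*(-7)*1)) = -9 + 14*(64 + (4 - 91)) = -9 + 14*(64 - 87) = -9 + 14*(-23) = -9 - 322 = -331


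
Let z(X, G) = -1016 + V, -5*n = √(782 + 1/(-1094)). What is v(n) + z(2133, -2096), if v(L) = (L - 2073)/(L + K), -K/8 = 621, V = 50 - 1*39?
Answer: -226039536347524/225008383631 + 4825*√935924658/225008383631 ≈ -1004.6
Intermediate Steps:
V = 11 (V = 50 - 39 = 11)
K = -4968 (K = -8*621 = -4968)
n = -√935924658/5470 (n = -√(782 + 1/(-1094))/5 = -√(782 - 1/1094)/5 = -√935924658/5470 ≈ -5.5928)
v(L) = (-2073 + L)/(-4968 + L) (v(L) = (L - 2073)/(L - 4968) = (-2073 + L)/(-4968 + L))
z(X, G) = -1005 (z(X, G) = -1016 + 11 = -1005)
v(n) + z(2133, -2096) = (-2073 - √935924658/5470)/(-4968 - √935924658/5470) - 1005 = -1005 + (-2073 - √935924658/5470)/(-4968 - √935924658/5470)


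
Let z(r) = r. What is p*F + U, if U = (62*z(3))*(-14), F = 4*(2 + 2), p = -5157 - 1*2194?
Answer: -120220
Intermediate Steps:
p = -7351 (p = -5157 - 2194 = -7351)
F = 16 (F = 4*4 = 16)
U = -2604 (U = (62*3)*(-14) = 186*(-14) = -2604)
p*F + U = -7351*16 - 2604 = -117616 - 2604 = -120220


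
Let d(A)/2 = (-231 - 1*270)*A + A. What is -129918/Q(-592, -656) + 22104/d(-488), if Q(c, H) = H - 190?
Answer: 1321222583/8601000 ≈ 153.61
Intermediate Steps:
Q(c, H) = -190 + H
d(A) = -1000*A (d(A) = 2*((-231 - 1*270)*A + A) = 2*((-231 - 270)*A + A) = 2*(-501*A + A) = 2*(-500*A) = -1000*A)
-129918/Q(-592, -656) + 22104/d(-488) = -129918/(-190 - 656) + 22104/((-1000*(-488))) = -129918/(-846) + 22104/488000 = -129918*(-1/846) + 22104*(1/488000) = 21653/141 + 2763/61000 = 1321222583/8601000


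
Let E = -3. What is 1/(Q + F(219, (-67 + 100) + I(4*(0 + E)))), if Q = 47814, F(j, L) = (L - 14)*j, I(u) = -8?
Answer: 1/50223 ≈ 1.9911e-5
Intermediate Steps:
F(j, L) = j*(-14 + L) (F(j, L) = (-14 + L)*j = j*(-14 + L))
1/(Q + F(219, (-67 + 100) + I(4*(0 + E)))) = 1/(47814 + 219*(-14 + ((-67 + 100) - 8))) = 1/(47814 + 219*(-14 + (33 - 8))) = 1/(47814 + 219*(-14 + 25)) = 1/(47814 + 219*11) = 1/(47814 + 2409) = 1/50223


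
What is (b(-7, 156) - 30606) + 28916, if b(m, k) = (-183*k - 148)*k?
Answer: -4478266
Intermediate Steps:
b(m, k) = k*(-148 - 183*k) (b(m, k) = (-148 - 183*k)*k = k*(-148 - 183*k))
(b(-7, 156) - 30606) + 28916 = (-1*156*(148 + 183*156) - 30606) + 28916 = (-1*156*(148 + 28548) - 30606) + 28916 = (-1*156*28696 - 30606) + 28916 = (-4476576 - 30606) + 28916 = -4507182 + 28916 = -4478266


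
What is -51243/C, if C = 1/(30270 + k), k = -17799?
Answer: -639051453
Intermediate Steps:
C = 1/12471 (C = 1/(30270 - 17799) = 1/12471 ≈ 8.0186e-5)
-51243/C = -51243/1/12471 = -51243*12471 = -639051453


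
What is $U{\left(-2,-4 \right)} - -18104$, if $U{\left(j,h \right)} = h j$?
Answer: $18112$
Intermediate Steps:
$U{\left(-2,-4 \right)} - -18104 = \left(-4\right) \left(-2\right) - -18104 = 8 + 18104 = 18112$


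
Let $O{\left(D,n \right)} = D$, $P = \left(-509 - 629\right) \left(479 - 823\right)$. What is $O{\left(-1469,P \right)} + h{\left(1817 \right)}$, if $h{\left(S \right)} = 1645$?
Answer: $176$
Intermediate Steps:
$P = 391472$ ($P = \left(-1138\right) \left(-344\right) = 391472$)
$O{\left(-1469,P \right)} + h{\left(1817 \right)} = -1469 + 1645 = 176$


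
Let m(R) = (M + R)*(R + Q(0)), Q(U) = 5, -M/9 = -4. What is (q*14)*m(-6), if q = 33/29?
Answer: -13860/29 ≈ -477.93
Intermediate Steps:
M = 36 (M = -9*(-4) = 36)
m(R) = (5 + R)*(36 + R) (m(R) = (36 + R)*(R + 5) = (36 + R)*(5 + R) = (5 + R)*(36 + R))
q = 33/29 (q = 33*(1/29) = 33/29 ≈ 1.1379)
(q*14)*m(-6) = ((33/29)*14)*(180 + (-6)**2 + 41*(-6)) = 462*(180 + 36 - 246)/29 = (462/29)*(-30) = -13860/29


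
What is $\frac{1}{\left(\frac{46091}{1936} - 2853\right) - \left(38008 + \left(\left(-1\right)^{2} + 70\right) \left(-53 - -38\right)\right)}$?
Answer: $- \frac{1936}{76998965} \approx -2.5143 \cdot 10^{-5}$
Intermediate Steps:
$\frac{1}{\left(\frac{46091}{1936} - 2853\right) - \left(38008 + \left(\left(-1\right)^{2} + 70\right) \left(-53 - -38\right)\right)} = \frac{1}{\left(46091 \cdot \frac{1}{1936} - 2853\right) - \left(38008 + \left(1 + 70\right) \left(-53 + 38\right)\right)} = \frac{1}{\left(\frac{46091}{1936} - 2853\right) - \left(38008 + 71 \left(-15\right)\right)} = \frac{1}{- \frac{5477317}{1936} - 36943} = \frac{1}{- \frac{76998965}{1936}} = - \frac{1936}{76998965}$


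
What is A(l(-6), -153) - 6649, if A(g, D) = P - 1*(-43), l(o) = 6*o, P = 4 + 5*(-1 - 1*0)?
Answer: -6607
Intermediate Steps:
P = -1 (P = 4 + 5*(-1 + 0) = 4 + 5*(-1) = 4 - 5 = -1)
A(g, D) = 42 (A(g, D) = -1 - 1*(-43) = -1 + 43 = 42)
A(l(-6), -153) - 6649 = 42 - 6649 = -6607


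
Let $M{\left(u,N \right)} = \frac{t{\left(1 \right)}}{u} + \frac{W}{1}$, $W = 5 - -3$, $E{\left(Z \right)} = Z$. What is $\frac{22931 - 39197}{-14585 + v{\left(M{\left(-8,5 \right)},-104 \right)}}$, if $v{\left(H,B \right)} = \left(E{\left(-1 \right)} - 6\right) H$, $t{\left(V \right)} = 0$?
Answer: $\frac{16266}{14641} \approx 1.111$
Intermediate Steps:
$W = 8$ ($W = 5 + 3 = 8$)
$M{\left(u,N \right)} = 8$ ($M{\left(u,N \right)} = \frac{0}{u} + \frac{8}{1} = 0 + 8 \cdot 1 = 0 + 8 = 8$)
$v{\left(H,B \right)} = - 7 H$ ($v{\left(H,B \right)} = \left(-1 - 6\right) H = - 7 H$)
$\frac{22931 - 39197}{-14585 + v{\left(M{\left(-8,5 \right)},-104 \right)}} = \frac{22931 - 39197}{-14585 - 56} = - \frac{16266}{-14585 - 56} = - \frac{16266}{-14641} = \left(-16266\right) \left(- \frac{1}{14641}\right) = \frac{16266}{14641}$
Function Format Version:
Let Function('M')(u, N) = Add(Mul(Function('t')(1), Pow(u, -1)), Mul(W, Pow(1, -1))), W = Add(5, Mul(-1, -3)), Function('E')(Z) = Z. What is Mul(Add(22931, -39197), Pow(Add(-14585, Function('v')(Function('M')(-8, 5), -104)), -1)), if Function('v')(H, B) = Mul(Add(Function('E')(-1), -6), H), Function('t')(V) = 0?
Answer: Rational(16266, 14641) ≈ 1.1110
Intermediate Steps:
W = 8 (W = Add(5, 3) = 8)
Function('M')(u, N) = 8 (Function('M')(u, N) = Add(Mul(0, Pow(u, -1)), Mul(8, Pow(1, -1))) = Add(0, Mul(8, 1)) = Add(0, 8) = 8)
Function('v')(H, B) = Mul(-7, H) (Function('v')(H, B) = Mul(Add(-1, -6), H) = Mul(-7, H))
Mul(Add(22931, -39197), Pow(Add(-14585, Function('v')(Function('M')(-8, 5), -104)), -1)) = Mul(Add(22931, -39197), Pow(Add(-14585, Mul(-7, 8)), -1)) = Mul(-16266, Pow(Add(-14585, -56), -1)) = Mul(-16266, Pow(-14641, -1)) = Mul(-16266, Rational(-1, 14641)) = Rational(16266, 14641)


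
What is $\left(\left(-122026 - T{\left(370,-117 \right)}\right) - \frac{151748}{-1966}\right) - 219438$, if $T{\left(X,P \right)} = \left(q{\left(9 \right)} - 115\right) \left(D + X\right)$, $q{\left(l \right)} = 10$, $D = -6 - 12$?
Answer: $- \frac{299251558}{983} \approx -3.0443 \cdot 10^{5}$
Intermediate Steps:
$D = -18$ ($D = -6 - 12 = -18$)
$T{\left(X,P \right)} = 1890 - 105 X$ ($T{\left(X,P \right)} = \left(10 - 115\right) \left(-18 + X\right) = - 105 \left(-18 + X\right) = 1890 - 105 X$)
$\left(\left(-122026 - T{\left(370,-117 \right)}\right) - \frac{151748}{-1966}\right) - 219438 = \left(\left(-122026 - \left(1890 - 38850\right)\right) - \frac{151748}{-1966}\right) - 219438 = \left(\left(-122026 - \left(1890 - 38850\right)\right) - - \frac{75874}{983}\right) - 219438 = \left(\left(-122026 - -36960\right) + \frac{75874}{983}\right) - 219438 = \left(\left(-122026 + 36960\right) + \frac{75874}{983}\right) - 219438 = \left(-85066 + \frac{75874}{983}\right) - 219438 = - \frac{83544004}{983} - 219438 = - \frac{299251558}{983}$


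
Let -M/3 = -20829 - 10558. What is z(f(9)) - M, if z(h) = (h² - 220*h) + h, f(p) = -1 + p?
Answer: -95849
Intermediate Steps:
M = 94161 (M = -3*(-20829 - 10558) = -3*(-31387) = 94161)
z(h) = h² - 219*h
z(f(9)) - M = (-1 + 9)*(-219 + (-1 + 9)) - 1*94161 = 8*(-219 + 8) - 94161 = 8*(-211) - 94161 = -1688 - 94161 = -95849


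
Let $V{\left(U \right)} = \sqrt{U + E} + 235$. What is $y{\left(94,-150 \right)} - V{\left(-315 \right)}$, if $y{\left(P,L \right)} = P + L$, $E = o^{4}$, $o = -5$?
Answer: $-291 - \sqrt{310} \approx -308.61$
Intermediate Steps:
$E = 625$ ($E = \left(-5\right)^{4} = 625$)
$y{\left(P,L \right)} = L + P$
$V{\left(U \right)} = 235 + \sqrt{625 + U}$ ($V{\left(U \right)} = \sqrt{U + 625} + 235 = \sqrt{625 + U} + 235 = 235 + \sqrt{625 + U}$)
$y{\left(94,-150 \right)} - V{\left(-315 \right)} = \left(-150 + 94\right) - \left(235 + \sqrt{625 - 315}\right) = -56 - \left(235 + \sqrt{310}\right) = -291 - \sqrt{310}$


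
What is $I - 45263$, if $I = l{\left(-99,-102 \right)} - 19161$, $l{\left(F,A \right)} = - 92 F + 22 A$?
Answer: $-57560$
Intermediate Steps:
$I = -12297$ ($I = \left(\left(-92\right) \left(-99\right) + 22 \left(-102\right)\right) - 19161 = \left(9108 - 2244\right) - 19161 = 6864 - 19161 = -12297$)
$I - 45263 = -12297 - 45263 = -57560$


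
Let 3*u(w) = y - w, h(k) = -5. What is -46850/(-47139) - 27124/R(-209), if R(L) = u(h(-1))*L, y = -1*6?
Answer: -201368582/518529 ≈ -388.35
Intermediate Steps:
y = -6
u(w) = -2 - w/3 (u(w) = (-6 - w)/3 = -2 - w/3)
R(L) = -L/3 (R(L) = (-2 - ⅓*(-5))*L = (-2 + 5/3)*L = -L/3)
-46850/(-47139) - 27124/R(-209) = -46850/(-47139) - 27124/((-⅓*(-209))) = -46850*(-1/47139) - 27124/209/3 = 46850/47139 - 27124*3/209 = 46850/47139 - 81372/209 = -201368582/518529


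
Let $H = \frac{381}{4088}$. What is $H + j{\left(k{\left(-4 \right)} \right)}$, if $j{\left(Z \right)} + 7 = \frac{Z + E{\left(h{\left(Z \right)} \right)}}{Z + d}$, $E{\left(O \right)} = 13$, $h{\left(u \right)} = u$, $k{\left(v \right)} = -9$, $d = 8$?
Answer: $- \frac{44587}{4088} \approx -10.907$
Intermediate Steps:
$H = \frac{381}{4088}$ ($H = 381 \cdot \frac{1}{4088} = \frac{381}{4088} \approx 0.0932$)
$j{\left(Z \right)} = -7 + \frac{13 + Z}{8 + Z}$ ($j{\left(Z \right)} = -7 + \frac{Z + 13}{Z + 8} = -7 + \frac{13 + Z}{8 + Z}$)
$H + j{\left(k{\left(-4 \right)} \right)} = \frac{381}{4088} + \frac{-43 - -54}{8 - 9} = \frac{381}{4088} + \frac{-43 + 54}{-1} = \frac{381}{4088} - 11 = - \frac{44587}{4088}$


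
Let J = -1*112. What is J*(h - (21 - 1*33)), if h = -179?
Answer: 18704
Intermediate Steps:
J = -112
J*(h - (21 - 1*33)) = -112*(-179 - (21 - 1*33)) = -112*(-179 - (21 - 33)) = -112*(-179 - 1*(-12)) = -112*(-179 + 12) = -112*(-167) = 18704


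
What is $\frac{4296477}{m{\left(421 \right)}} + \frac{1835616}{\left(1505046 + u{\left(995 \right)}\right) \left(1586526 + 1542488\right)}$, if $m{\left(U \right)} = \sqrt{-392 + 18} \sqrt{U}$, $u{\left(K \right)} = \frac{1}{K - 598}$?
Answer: $\frac{364369776}{934798037486341} - \frac{4296477 i \sqrt{157454}}{157454} \approx 3.8978 \cdot 10^{-7} - 10828.0 i$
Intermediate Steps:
$u{\left(K \right)} = \frac{1}{-598 + K}$
$m{\left(U \right)} = i \sqrt{374} \sqrt{U}$ ($m{\left(U \right)} = \sqrt{-374} \sqrt{U} = i \sqrt{374} \sqrt{U}$)
$\frac{4296477}{m{\left(421 \right)}} + \frac{1835616}{\left(1505046 + u{\left(995 \right)}\right) \left(1586526 + 1542488\right)} = \frac{4296477}{i \sqrt{374} \sqrt{421}} + \frac{1835616}{\left(1505046 + \frac{1}{-598 + 995}\right) \left(1586526 + 1542488\right)} = \frac{4296477}{i \sqrt{157454}} + \frac{1835616}{\left(1505046 + \frac{1}{397}\right) 3129014} = 4296477 \left(- \frac{i \sqrt{157454}}{157454}\right) + \frac{1835616}{\left(1505046 + \frac{1}{397}\right) 3129014} = - \frac{4296477 i \sqrt{157454}}{157454} + \frac{1835616}{\frac{597503263}{397} \cdot 3129014} = - \frac{4296477 i \sqrt{157454}}{157454} + \frac{1835616}{\frac{1869596074972682}{397}} = - \frac{4296477 i \sqrt{157454}}{157454} + 1835616 \cdot \frac{397}{1869596074972682} = - \frac{4296477 i \sqrt{157454}}{157454} + \frac{364369776}{934798037486341} = \frac{364369776}{934798037486341} - \frac{4296477 i \sqrt{157454}}{157454}$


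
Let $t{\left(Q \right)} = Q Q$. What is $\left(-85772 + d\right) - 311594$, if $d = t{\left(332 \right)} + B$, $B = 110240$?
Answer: $-176902$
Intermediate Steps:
$t{\left(Q \right)} = Q^{2}$
$d = 220464$ ($d = 332^{2} + 110240 = 110224 + 110240 = 220464$)
$\left(-85772 + d\right) - 311594 = \left(-85772 + 220464\right) - 311594 = 134692 - 311594 = -176902$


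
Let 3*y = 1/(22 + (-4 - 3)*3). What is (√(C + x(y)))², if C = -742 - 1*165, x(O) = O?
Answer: -2720/3 ≈ -906.67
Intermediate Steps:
y = ⅓ (y = 1/(3*(22 + (-4 - 3)*3)) = 1/(3*(22 - 7*3)) = 1/(3*(22 - 21)) = (⅓)/1 = (⅓)*1 = ⅓ ≈ 0.33333)
C = -907 (C = -742 - 165 = -907)
(√(C + x(y)))² = (√(-907 + ⅓))² = (√(-2720/3))² = (4*I*√510/3)² = -2720/3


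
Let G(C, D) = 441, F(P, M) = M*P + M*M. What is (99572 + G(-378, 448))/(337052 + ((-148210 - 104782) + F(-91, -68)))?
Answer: 100013/94872 ≈ 1.0542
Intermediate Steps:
F(P, M) = M² + M*P (F(P, M) = M*P + M² = M² + M*P)
(99572 + G(-378, 448))/(337052 + ((-148210 - 104782) + F(-91, -68))) = (99572 + 441)/(337052 + ((-148210 - 104782) - 68*(-68 - 91))) = 100013/(337052 + (-252992 - 68*(-159))) = 100013/(337052 + (-252992 + 10812)) = 100013/(337052 - 242180) = 100013/94872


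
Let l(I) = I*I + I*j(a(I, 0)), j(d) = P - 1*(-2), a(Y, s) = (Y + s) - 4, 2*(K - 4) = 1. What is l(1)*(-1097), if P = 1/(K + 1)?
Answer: -38395/11 ≈ -3490.5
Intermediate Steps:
K = 9/2 (K = 4 + (1/2)*1 = 4 + 1/2 = 9/2 ≈ 4.5000)
P = 2/11 (P = 1/(9/2 + 1) = 1/(11/2) = 2/11 ≈ 0.18182)
a(Y, s) = -4 + Y + s
j(d) = 24/11 (j(d) = 2/11 - 1*(-2) = 2/11 + 2 = 24/11)
l(I) = I**2 + 24*I/11 (l(I) = I*I + I*(24/11) = I**2 + 24*I/11)
l(1)*(-1097) = ((1/11)*1*(24 + 11*1))*(-1097) = ((1/11)*1*(24 + 11))*(-1097) = ((1/11)*1*35)*(-1097) = (35/11)*(-1097) = -38395/11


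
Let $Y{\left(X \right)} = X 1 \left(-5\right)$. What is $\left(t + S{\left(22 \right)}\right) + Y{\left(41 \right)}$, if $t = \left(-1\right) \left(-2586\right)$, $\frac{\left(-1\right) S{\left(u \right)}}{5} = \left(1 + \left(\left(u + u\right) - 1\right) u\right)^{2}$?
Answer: $-4481664$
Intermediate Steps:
$Y{\left(X \right)} = - 5 X$ ($Y{\left(X \right)} = X \left(-5\right) = - 5 X$)
$S{\left(u \right)} = - 5 \left(1 + u \left(-1 + 2 u\right)\right)^{2}$ ($S{\left(u \right)} = - 5 \left(1 + \left(\left(u + u\right) - 1\right) u\right)^{2} = - 5 \left(1 + \left(2 u - 1\right) u\right)^{2} = - 5 \left(1 + \left(-1 + 2 u\right) u\right)^{2} = - 5 \left(1 + u \left(-1 + 2 u\right)\right)^{2}$)
$t = 2586$
$\left(t + S{\left(22 \right)}\right) + Y{\left(41 \right)} = \left(2586 - 5 \left(1 - 22 + 2 \cdot 22^{2}\right)^{2}\right) - 205 = \left(2586 - 5 \left(1 - 22 + 2 \cdot 484\right)^{2}\right) - 205 = \left(2586 - 5 \left(1 - 22 + 968\right)^{2}\right) - 205 = \left(2586 - 5 \cdot 947^{2}\right) - 205 = \left(2586 - 4484045\right) - 205 = -4481459 - 205 = -4481664$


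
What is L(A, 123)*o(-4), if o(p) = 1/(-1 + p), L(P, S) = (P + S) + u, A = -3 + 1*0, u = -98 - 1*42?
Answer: 4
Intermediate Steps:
u = -140 (u = -98 - 42 = -140)
A = -3 (A = -3 + 0 = -3)
L(P, S) = -140 + P + S (L(P, S) = (P + S) - 140 = -140 + P + S)
L(A, 123)*o(-4) = (-140 - 3 + 123)/(-1 - 4) = -20/(-5) = -20*(-⅕) = 4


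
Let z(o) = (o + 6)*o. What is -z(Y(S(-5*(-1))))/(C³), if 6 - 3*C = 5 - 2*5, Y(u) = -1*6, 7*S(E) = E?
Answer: 0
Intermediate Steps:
S(E) = E/7
Y(u) = -6
z(o) = o*(6 + o) (z(o) = (6 + o)*o = o*(6 + o))
C = 11/3 (C = 2 - (5 - 2*5)/3 = 2 - (5 - 10)/3 = 2 - ⅓*(-5) = 2 + 5/3 = 11/3 ≈ 3.6667)
-z(Y(S(-5*(-1))))/(C³) = -(-6*(6 - 6))/((11/3)³) = -(-6*0)/1331/27 = -0*27/1331 = -1*0 = 0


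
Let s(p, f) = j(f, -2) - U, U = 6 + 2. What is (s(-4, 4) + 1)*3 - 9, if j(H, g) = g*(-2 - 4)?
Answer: 6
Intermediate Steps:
U = 8
j(H, g) = -6*g (j(H, g) = g*(-6) = -6*g)
s(p, f) = 4 (s(p, f) = -6*(-2) - 1*8 = 12 - 8 = 4)
(s(-4, 4) + 1)*3 - 9 = (4 + 1)*3 - 9 = 5*3 - 9 = 15 - 9 = 6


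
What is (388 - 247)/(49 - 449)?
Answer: -141/400 ≈ -0.35250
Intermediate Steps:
(388 - 247)/(49 - 449) = 141/(-400) = 141*(-1/400) = -141/400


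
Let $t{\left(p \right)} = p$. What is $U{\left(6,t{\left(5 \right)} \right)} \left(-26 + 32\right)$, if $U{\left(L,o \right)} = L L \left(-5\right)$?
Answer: $-1080$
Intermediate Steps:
$U{\left(L,o \right)} = - 5 L^{2}$ ($U{\left(L,o \right)} = L^{2} \left(-5\right) = - 5 L^{2}$)
$U{\left(6,t{\left(5 \right)} \right)} \left(-26 + 32\right) = - 5 \cdot 6^{2} \left(-26 + 32\right) = \left(-5\right) 36 \cdot 6 = \left(-180\right) 6 = -1080$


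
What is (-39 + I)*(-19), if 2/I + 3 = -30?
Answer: 24491/33 ≈ 742.15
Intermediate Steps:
I = -2/33 (I = 2/(-3 - 30) = 2/(-33) = 2*(-1/33) = -2/33 ≈ -0.060606)
(-39 + I)*(-19) = (-39 - 2/33)*(-19) = -1289/33*(-19) = 24491/33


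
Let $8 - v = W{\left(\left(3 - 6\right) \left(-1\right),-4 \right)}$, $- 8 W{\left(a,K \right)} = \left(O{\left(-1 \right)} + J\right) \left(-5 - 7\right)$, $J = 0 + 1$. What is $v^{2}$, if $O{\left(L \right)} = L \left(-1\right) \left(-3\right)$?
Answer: $121$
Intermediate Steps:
$O{\left(L \right)} = 3 L$ ($O{\left(L \right)} = - L \left(-3\right) = 3 L$)
$J = 1$
$W{\left(a,K \right)} = -3$ ($W{\left(a,K \right)} = - \frac{\left(3 \left(-1\right) + 1\right) \left(-5 - 7\right)}{8} = - \frac{\left(-3 + 1\right) \left(-12\right)}{8} = - \frac{\left(-2\right) \left(-12\right)}{8} = \left(- \frac{1}{8}\right) 24 = -3$)
$v = 11$ ($v = 8 - -3 = 8 + 3 = 11$)
$v^{2} = 11^{2} = 121$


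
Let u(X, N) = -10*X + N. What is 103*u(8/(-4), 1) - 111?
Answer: 2052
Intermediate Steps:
u(X, N) = N - 10*X
103*u(8/(-4), 1) - 111 = 103*(1 - 80/(-4)) - 111 = 103*(1 - 80*(-1)/4) - 111 = 103*(1 - 10*(-2)) - 111 = 103*(1 + 20) - 111 = 103*21 - 111 = 2163 - 111 = 2052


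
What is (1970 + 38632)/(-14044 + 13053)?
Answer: -40602/991 ≈ -40.971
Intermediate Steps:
(1970 + 38632)/(-14044 + 13053) = 40602/(-991) = 40602*(-1/991) = -40602/991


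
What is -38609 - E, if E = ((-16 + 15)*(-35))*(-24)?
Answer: -37769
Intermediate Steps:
E = -840 (E = -1*(-35)*(-24) = 35*(-24) = -840)
-38609 - E = -38609 - 1*(-840) = -38609 + 840 = -37769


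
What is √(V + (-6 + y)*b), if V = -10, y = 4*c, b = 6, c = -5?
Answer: I*√166 ≈ 12.884*I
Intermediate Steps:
y = -20 (y = 4*(-5) = -20)
√(V + (-6 + y)*b) = √(-10 + (-6 - 20)*6) = √(-10 - 26*6) = √(-10 - 156) = √(-166) = I*√166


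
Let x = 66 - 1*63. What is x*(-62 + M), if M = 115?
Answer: 159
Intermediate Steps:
x = 3 (x = 66 - 63 = 3)
x*(-62 + M) = 3*(-62 + 115) = 3*53 = 159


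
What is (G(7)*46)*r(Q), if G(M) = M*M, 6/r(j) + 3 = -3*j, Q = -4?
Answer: 4508/3 ≈ 1502.7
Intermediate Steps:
r(j) = 6/(-3 - 3*j)
G(M) = M**2
(G(7)*46)*r(Q) = (7**2*46)*(-2/(1 - 4)) = (49*46)*(-2/(-3)) = 2254*(-2*(-1/3)) = 2254*(2/3) = 4508/3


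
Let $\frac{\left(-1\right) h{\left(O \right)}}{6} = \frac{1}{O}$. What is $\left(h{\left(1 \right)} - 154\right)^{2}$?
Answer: $25600$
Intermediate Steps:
$h{\left(O \right)} = - \frac{6}{O}$
$\left(h{\left(1 \right)} - 154\right)^{2} = \left(- \frac{6}{1} - 154\right)^{2} = \left(\left(-6\right) 1 - 154\right)^{2} = \left(-6 - 154\right)^{2} = \left(-160\right)^{2} = 25600$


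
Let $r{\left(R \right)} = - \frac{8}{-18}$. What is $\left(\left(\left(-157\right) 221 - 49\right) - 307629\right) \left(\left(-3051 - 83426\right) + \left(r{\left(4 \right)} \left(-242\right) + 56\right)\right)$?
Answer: $\frac{88875642625}{3} \approx 2.9625 \cdot 10^{10}$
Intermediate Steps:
$r{\left(R \right)} = \frac{4}{9}$ ($r{\left(R \right)} = \left(-8\right) \left(- \frac{1}{18}\right) = \frac{4}{9}$)
$\left(\left(\left(-157\right) 221 - 49\right) - 307629\right) \left(\left(-3051 - 83426\right) + \left(r{\left(4 \right)} \left(-242\right) + 56\right)\right) = \left(\left(\left(-157\right) 221 - 49\right) - 307629\right) \left(\left(-3051 - 83426\right) + \left(\frac{4}{9} \left(-242\right) + 56\right)\right) = \left(\left(-34697 - 49\right) - 307629\right) \left(-86477 + \left(- \frac{968}{9} + 56\right)\right) = \left(-34746 - 307629\right) \left(-86477 - \frac{464}{9}\right) = \left(-342375\right) \left(- \frac{778757}{9}\right) = \frac{88875642625}{3}$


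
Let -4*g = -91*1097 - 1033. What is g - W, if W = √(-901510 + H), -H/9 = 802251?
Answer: 25215 - I*√8121769 ≈ 25215.0 - 2849.9*I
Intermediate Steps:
H = -7220259 (H = -9*802251 = -7220259)
g = 25215 (g = -(-91*1097 - 1033)/4 = -(-99827 - 1033)/4 = -¼*(-100860) = 25215)
W = I*√8121769 (W = √(-901510 - 7220259) = √(-8121769) = I*√8121769 ≈ 2849.9*I)
g - W = 25215 - I*√8121769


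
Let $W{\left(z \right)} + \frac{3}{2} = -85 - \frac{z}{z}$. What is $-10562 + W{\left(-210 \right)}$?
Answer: $- \frac{21299}{2} \approx -10650.0$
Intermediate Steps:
$W{\left(z \right)} = - \frac{175}{2}$ ($W{\left(z \right)} = - \frac{3}{2} - \left(85 + \frac{z}{z}\right) = - \frac{3}{2} - 86 = - \frac{175}{2}$)
$-10562 + W{\left(-210 \right)} = -10562 - \frac{175}{2} = - \frac{21299}{2}$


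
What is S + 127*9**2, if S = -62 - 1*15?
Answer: 10210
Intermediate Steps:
S = -77 (S = -62 - 15 = -77)
S + 127*9**2 = -77 + 127*9**2 = -77 + 127*81 = -77 + 10287 = 10210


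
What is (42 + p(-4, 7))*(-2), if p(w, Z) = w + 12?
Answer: -100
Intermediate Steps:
p(w, Z) = 12 + w
(42 + p(-4, 7))*(-2) = (42 + (12 - 4))*(-2) = (42 + 8)*(-2) = 50*(-2) = -100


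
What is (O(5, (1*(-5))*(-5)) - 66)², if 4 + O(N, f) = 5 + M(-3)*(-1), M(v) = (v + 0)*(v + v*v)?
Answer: 2209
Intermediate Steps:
M(v) = v*(v + v²)
O(N, f) = 19 (O(N, f) = -4 + (5 + ((-3)²*(1 - 3))*(-1)) = -4 + (5 + (9*(-2))*(-1)) = -4 + (5 - 18*(-1)) = -4 + (5 + 18) = -4 + 23 = 19)
(O(5, (1*(-5))*(-5)) - 66)² = (19 - 66)² = (-47)² = 2209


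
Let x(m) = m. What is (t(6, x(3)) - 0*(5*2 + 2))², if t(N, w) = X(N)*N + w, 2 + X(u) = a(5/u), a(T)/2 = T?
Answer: 1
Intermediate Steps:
a(T) = 2*T
X(u) = -2 + 10/u (X(u) = -2 + 2*(5/u) = -2 + 10/u)
t(N, w) = w + N*(-2 + 10/N) (t(N, w) = (-2 + 10/N)*N + w = N*(-2 + 10/N) + w = w + N*(-2 + 10/N))
(t(6, x(3)) - 0*(5*2 + 2))² = ((10 + 3 - 2*6) - 0*(5*2 + 2))² = ((10 + 3 - 12) - 0*(10 + 2))² = (1 - 0*12)² = (1 - 5*0)² = (1 + 0)² = 1² = 1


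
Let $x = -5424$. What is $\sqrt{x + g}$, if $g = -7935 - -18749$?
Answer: $7 \sqrt{110} \approx 73.417$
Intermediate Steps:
$g = 10814$ ($g = -7935 + 18749 = 10814$)
$\sqrt{x + g} = \sqrt{-5424 + 10814} = \sqrt{5390} = 7 \sqrt{110}$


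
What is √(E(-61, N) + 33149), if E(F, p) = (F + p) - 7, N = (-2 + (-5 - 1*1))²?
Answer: √33145 ≈ 182.06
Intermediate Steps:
N = 64 (N = (-2 + (-5 - 1))² = (-2 - 6)² = (-8)² = 64)
E(F, p) = -7 + F + p
√(E(-61, N) + 33149) = √((-7 - 61 + 64) + 33149) = √(-4 + 33149) = √33145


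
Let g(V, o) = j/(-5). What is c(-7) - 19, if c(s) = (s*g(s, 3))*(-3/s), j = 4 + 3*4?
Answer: -47/5 ≈ -9.4000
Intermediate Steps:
j = 16 (j = 4 + 12 = 16)
g(V, o) = -16/5 (g(V, o) = 16/(-5) = 16*(-⅕) = -16/5)
c(s) = 48/5 (c(s) = (s*(-16/5))*(-3/s) = (-16*s/5)*(-3/s) = 48/5)
c(-7) - 19 = 48/5 - 19 = -47/5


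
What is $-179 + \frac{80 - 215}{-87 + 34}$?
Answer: $- \frac{9352}{53} \approx -176.45$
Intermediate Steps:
$-179 + \frac{80 - 215}{-87 + 34} = -179 - \frac{135}{-53} = -179 - - \frac{135}{53} = -179 + \frac{135}{53} = - \frac{9352}{53}$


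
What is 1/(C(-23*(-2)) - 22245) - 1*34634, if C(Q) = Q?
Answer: -768840167/22199 ≈ -34634.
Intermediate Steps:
1/(C(-23*(-2)) - 22245) - 1*34634 = 1/(-23*(-2) - 22245) - 1*34634 = 1/(46 - 22245) - 34634 = 1/(-22199) - 34634 = -1/22199 - 34634 = -768840167/22199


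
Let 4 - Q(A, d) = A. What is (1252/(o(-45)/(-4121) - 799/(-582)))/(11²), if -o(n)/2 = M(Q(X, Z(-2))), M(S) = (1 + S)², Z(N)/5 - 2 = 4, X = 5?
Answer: 728664/96679 ≈ 7.5369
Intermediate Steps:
Z(N) = 30 (Z(N) = 10 + 5*4 = 10 + 20 = 30)
Q(A, d) = 4 - A
o(n) = 0 (o(n) = -2*(1 + (4 - 1*5))² = -2*(1 + (4 - 5))² = -2*(1 - 1)² = -2*0² = -2*0 = 0)
(1252/(o(-45)/(-4121) - 799/(-582)))/(11²) = (1252/(0/(-4121) - 799/(-582)))/(11²) = (1252/(0*(-1/4121) - 799*(-1/582)))/121 = (1252/(0 + 799/582))*(1/121) = (1252/(799/582))*(1/121) = (1252*(582/799))*(1/121) = (728664/799)*(1/121) = 728664/96679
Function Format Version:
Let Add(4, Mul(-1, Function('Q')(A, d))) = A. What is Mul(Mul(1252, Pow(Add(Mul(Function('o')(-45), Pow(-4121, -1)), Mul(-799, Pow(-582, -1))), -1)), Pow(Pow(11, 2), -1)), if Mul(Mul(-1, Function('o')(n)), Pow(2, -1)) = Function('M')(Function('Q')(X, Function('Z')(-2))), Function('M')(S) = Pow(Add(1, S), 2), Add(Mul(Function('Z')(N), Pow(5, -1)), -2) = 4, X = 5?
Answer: Rational(728664, 96679) ≈ 7.5369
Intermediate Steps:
Function('Z')(N) = 30 (Function('Z')(N) = Add(10, Mul(5, 4)) = Add(10, 20) = 30)
Function('Q')(A, d) = Add(4, Mul(-1, A))
Function('o')(n) = 0 (Function('o')(n) = Mul(-2, Pow(Add(1, Add(4, Mul(-1, 5))), 2)) = Mul(-2, Pow(Add(1, Add(4, -5)), 2)) = Mul(-2, Pow(Add(1, -1), 2)) = Mul(-2, Pow(0, 2)) = Mul(-2, 0) = 0)
Mul(Mul(1252, Pow(Add(Mul(Function('o')(-45), Pow(-4121, -1)), Mul(-799, Pow(-582, -1))), -1)), Pow(Pow(11, 2), -1)) = Mul(Mul(1252, Pow(Add(Mul(0, Pow(-4121, -1)), Mul(-799, Pow(-582, -1))), -1)), Pow(Pow(11, 2), -1)) = Mul(Mul(1252, Pow(Add(Mul(0, Rational(-1, 4121)), Mul(-799, Rational(-1, 582))), -1)), Pow(121, -1)) = Mul(Mul(1252, Pow(Add(0, Rational(799, 582)), -1)), Rational(1, 121)) = Mul(Mul(1252, Pow(Rational(799, 582), -1)), Rational(1, 121)) = Mul(Mul(1252, Rational(582, 799)), Rational(1, 121)) = Mul(Rational(728664, 799), Rational(1, 121)) = Rational(728664, 96679)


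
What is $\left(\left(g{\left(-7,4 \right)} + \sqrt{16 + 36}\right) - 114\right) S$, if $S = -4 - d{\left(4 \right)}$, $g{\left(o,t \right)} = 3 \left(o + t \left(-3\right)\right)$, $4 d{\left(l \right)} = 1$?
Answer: $\frac{2907}{4} - \frac{17 \sqrt{13}}{2} \approx 696.1$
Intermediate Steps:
$d{\left(l \right)} = \frac{1}{4}$ ($d{\left(l \right)} = \frac{1}{4} \cdot 1 = \frac{1}{4}$)
$g{\left(o,t \right)} = - 9 t + 3 o$ ($g{\left(o,t \right)} = 3 \left(o - 3 t\right) = - 9 t + 3 o$)
$S = - \frac{17}{4}$ ($S = -4 - \frac{1}{4} = - \frac{17}{4} \approx -4.25$)
$\left(\left(g{\left(-7,4 \right)} + \sqrt{16 + 36}\right) - 114\right) S = \left(\left(\left(\left(-9\right) 4 + 3 \left(-7\right)\right) + \sqrt{16 + 36}\right) - 114\right) \left(- \frac{17}{4}\right) = \left(\left(\left(-36 - 21\right) + \sqrt{52}\right) - 114\right) \left(- \frac{17}{4}\right) = \left(\left(-57 + 2 \sqrt{13}\right) - 114\right) \left(- \frac{17}{4}\right) = \left(-171 + 2 \sqrt{13}\right) \left(- \frac{17}{4}\right) = \frac{2907}{4} - \frac{17 \sqrt{13}}{2}$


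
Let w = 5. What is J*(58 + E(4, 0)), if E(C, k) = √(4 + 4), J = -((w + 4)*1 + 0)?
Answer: -522 - 18*√2 ≈ -547.46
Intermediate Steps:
J = -9 (J = -((5 + 4)*1 + 0) = -(9*1 + 0) = -(9 + 0) = -1*9 = -9)
E(C, k) = 2*√2 (E(C, k) = √8 = 2*√2)
J*(58 + E(4, 0)) = -9*(58 + 2*√2) = -522 - 18*√2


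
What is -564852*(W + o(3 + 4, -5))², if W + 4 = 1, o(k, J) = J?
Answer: -36150528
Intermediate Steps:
W = -3 (W = -4 + 1 = -3)
-564852*(W + o(3 + 4, -5))² = -564852*(-3 - 5)² = -564852*(-8)² = -564852*64 = -36150528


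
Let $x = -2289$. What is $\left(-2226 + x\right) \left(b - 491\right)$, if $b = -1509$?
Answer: $9030000$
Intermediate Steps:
$\left(-2226 + x\right) \left(b - 491\right) = \left(-2226 - 2289\right) \left(-1509 - 491\right) = \left(-4515\right) \left(-2000\right) = 9030000$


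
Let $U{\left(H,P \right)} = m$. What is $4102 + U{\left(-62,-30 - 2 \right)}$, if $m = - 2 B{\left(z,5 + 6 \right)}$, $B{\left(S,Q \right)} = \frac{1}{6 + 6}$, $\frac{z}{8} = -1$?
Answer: $\frac{24611}{6} \approx 4101.8$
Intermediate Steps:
$z = -8$ ($z = 8 \left(-1\right) = -8$)
$B{\left(S,Q \right)} = \frac{1}{12}$
$m = - \frac{1}{6}$ ($m = \left(-2\right) \frac{1}{12} = - \frac{1}{6} \approx -0.16667$)
$U{\left(H,P \right)} = - \frac{1}{6}$
$4102 + U{\left(-62,-30 - 2 \right)} = 4102 - \frac{1}{6} = \frac{24611}{6}$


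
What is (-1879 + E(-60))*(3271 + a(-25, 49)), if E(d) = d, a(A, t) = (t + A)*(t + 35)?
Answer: -10251493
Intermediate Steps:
a(A, t) = (35 + t)*(A + t) (a(A, t) = (A + t)*(35 + t) = (35 + t)*(A + t))
(-1879 + E(-60))*(3271 + a(-25, 49)) = (-1879 - 60)*(3271 + (49² + 35*(-25) + 35*49 - 25*49)) = -1939*(3271 + (2401 - 875 + 1715 - 1225)) = -1939*(3271 + 2016) = -1939*5287 = -10251493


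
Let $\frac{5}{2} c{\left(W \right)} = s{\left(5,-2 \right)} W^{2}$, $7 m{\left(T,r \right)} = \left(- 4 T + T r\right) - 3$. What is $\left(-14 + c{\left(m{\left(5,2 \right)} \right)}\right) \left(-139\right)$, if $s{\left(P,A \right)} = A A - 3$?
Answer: $\frac{429788}{245} \approx 1754.2$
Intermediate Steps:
$s{\left(P,A \right)} = -3 + A^{2}$ ($s{\left(P,A \right)} = A^{2} - 3 = -3 + A^{2}$)
$m{\left(T,r \right)} = - \frac{3}{7} - \frac{4 T}{7} + \frac{T r}{7}$ ($m{\left(T,r \right)} = \frac{\left(- 4 T + T r\right) - 3}{7} = \frac{-3 - 4 T + T r}{7} = - \frac{3}{7} - \frac{4 T}{7} + \frac{T r}{7}$)
$c{\left(W \right)} = \frac{2 W^{2}}{5}$ ($c{\left(W \right)} = \frac{2 \left(-3 + \left(-2\right)^{2}\right) W^{2}}{5} = \frac{2 \left(-3 + 4\right) W^{2}}{5} = \frac{2 \cdot 1 W^{2}}{5} = \frac{2 W^{2}}{5}$)
$\left(-14 + c{\left(m{\left(5,2 \right)} \right)}\right) \left(-139\right) = \left(-14 + \frac{2 \left(- \frac{3}{7} - \frac{20}{7} + \frac{1}{7} \cdot 5 \cdot 2\right)^{2}}{5}\right) \left(-139\right) = \left(-14 + \frac{2 \left(- \frac{3}{7} - \frac{20}{7} + \frac{10}{7}\right)^{2}}{5}\right) \left(-139\right) = \left(-14 + \frac{2 \left(- \frac{13}{7}\right)^{2}}{5}\right) \left(-139\right) = \left(-14 + \frac{2}{5} \cdot \frac{169}{49}\right) \left(-139\right) = \left(-14 + \frac{338}{245}\right) \left(-139\right) = \left(- \frac{3092}{245}\right) \left(-139\right) = \frac{429788}{245}$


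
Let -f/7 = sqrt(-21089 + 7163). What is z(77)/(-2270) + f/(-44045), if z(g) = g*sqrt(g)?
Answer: -77*sqrt(77)/2270 + 7*I*sqrt(13926)/44045 ≈ -0.29765 + 0.018755*I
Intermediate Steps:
f = -7*I*sqrt(13926) (f = -7*sqrt(-21089 + 7163) = -7*I*sqrt(13926) ≈ -826.06*I)
z(g) = g**(3/2)
z(77)/(-2270) + f/(-44045) = 77**(3/2)/(-2270) - 7*I*sqrt(13926)/(-44045) = (77*sqrt(77))*(-1/2270) - 7*I*sqrt(13926)*(-1/44045) = -77*sqrt(77)/2270 + 7*I*sqrt(13926)/44045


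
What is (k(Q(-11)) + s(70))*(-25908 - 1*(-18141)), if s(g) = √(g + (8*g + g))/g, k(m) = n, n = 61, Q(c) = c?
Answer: -473787 - 7767*√7/7 ≈ -4.7672e+5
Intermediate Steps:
k(m) = 61
s(g) = √10/√g (s(g) = √(g + 9*g)/g = √(10*g)/g = (√10*√g)/g = √10/√g)
(k(Q(-11)) + s(70))*(-25908 - 1*(-18141)) = (61 + √10/√70)*(-25908 - 1*(-18141)) = (61 + √10*(√70/70))*(-25908 + 18141) = (61 + √7/7)*(-7767) = -473787 - 7767*√7/7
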